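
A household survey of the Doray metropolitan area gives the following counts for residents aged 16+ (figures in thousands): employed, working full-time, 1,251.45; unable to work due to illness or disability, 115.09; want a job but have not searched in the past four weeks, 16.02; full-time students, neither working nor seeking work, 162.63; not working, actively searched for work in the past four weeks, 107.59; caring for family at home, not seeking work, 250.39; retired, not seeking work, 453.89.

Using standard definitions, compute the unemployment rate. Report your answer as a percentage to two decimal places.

Employed = 1,251.45 thousand.
Unemployed = 107.59 thousand.
Labor force = 1,251.45 + 107.59 = 1,359.04 thousand.
Unemployment rate = 107.59 / 1,359.04 = 7.92%.

Unemployment rate ≈ 7.92%.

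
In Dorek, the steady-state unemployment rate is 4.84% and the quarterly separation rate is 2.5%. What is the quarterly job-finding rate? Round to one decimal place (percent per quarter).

Job-finding rate ≈ 49.2% per quarter.

From u* = s/(s+f): f = s·(1−u)/u.
f = 2.5 × (1 − 0.0484) / 0.0484 = 2.3790 / 0.0484 ≈ 49.2% per quarter.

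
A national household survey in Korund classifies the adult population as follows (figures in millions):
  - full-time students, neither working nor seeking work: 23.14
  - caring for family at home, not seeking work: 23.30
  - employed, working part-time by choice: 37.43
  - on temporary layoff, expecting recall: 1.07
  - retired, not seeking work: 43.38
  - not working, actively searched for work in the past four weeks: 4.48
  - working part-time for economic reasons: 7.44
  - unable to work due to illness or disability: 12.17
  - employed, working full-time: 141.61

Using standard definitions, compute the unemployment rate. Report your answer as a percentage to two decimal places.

Unemployment rate ≈ 2.89%.

Employed = 37.43 + 7.44 + 141.61 = 186.48 million (anyone who worked, including part-time for economic reasons, counts as employed).
Unemployed = 1.07 + 4.48 = 5.55 million (jobless and actively searching, or on temporary layoff).
Labor force = 186.48 + 5.55 = 192.03 million.
Unemployment rate = 5.55 / 192.03 = 2.89%.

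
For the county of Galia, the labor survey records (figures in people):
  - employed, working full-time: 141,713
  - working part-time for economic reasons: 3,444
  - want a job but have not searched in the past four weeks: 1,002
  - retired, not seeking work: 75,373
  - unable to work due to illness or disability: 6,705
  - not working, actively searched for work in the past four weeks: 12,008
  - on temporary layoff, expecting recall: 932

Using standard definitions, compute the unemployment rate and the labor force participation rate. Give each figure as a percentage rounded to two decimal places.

Unemployment rate ≈ 8.18%; labor force participation rate ≈ 65.55%.

Employed = 141,713 + 3,444 = 145,157 (anyone who worked, including part-time for economic reasons, counts as employed).
Unemployed = 12,008 + 932 = 12,940 (jobless and actively searching, or on temporary layoff).
Labor force = 145,157 + 12,940 = 158,097.
Not in labor force = 1,002 + 75,373 + 6,705 = 83,080 (those not working and not actively searching are outside the labor force — including those who want a job but have given up searching).
Civilian working-age population = 158,097 + 83,080 = 241,177.
Unemployment rate = 12,940 / 158,097 = 8.18%.
Labor force participation rate = 158,097 / 241,177 = 65.55%.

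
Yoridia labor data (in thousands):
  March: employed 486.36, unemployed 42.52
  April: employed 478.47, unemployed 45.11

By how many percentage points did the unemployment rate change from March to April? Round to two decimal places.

March: labor force = 486.36 + 42.52 = 528.88; u = 42.52/528.88 = 8.04%.
April: labor force = 478.47 + 45.11 = 523.58; u = 45.11/523.58 = 8.62%.
Change = 8.62% − 8.04% = +0.58 pp.

The unemployment rate changed by +0.58 percentage points.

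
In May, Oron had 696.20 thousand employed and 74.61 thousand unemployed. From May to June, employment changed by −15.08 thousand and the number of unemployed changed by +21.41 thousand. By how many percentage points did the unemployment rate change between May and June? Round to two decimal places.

May: labor force = 696.20 + 74.61 = 770.81; u = 74.61/770.81 = 9.68%.
June: labor force = 681.12 + 96.02 = 777.14; u = 96.02/777.14 = 12.36%.
Change = 12.36% − 9.68% = +2.68 pp.

The unemployment rate changed by +2.68 percentage points.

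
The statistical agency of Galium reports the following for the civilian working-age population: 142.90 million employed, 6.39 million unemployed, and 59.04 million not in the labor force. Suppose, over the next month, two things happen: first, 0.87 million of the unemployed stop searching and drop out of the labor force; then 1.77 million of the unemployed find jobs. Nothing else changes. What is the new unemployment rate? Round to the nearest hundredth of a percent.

Initially, labor force = 142.90 + 6.39 = 149.29 million, so u = 6.39/149.29 = 4.28%.
After the first change, unemployed and labor force both fall by 0.87 → E = 142.90, U = 5.52, labor force = 148.42 million.
After the second change, unemployed falls and employed rises by 1.77; labor force unchanged → E = 144.67, U = 3.75, labor force = 148.42 million.
New unemployment rate = 3.75 / 148.42 = 2.53%.

New unemployment rate ≈ 2.53%.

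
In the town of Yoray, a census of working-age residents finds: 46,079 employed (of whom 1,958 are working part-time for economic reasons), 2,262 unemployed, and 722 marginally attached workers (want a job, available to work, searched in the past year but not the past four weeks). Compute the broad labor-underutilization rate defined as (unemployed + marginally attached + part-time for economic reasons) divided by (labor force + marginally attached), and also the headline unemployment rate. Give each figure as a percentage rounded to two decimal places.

Labor force = 46,079 + 2,262 = 48,341.
Numerator = 2,262 + 722 + 1,958 = 4,942.
Denominator = 48,341 + 722 = 49,063.
Broad rate = 4,942 / 49,063 = 10.07%.
Headline unemployment rate = 2,262 / 48,341 = 4.68%.

Broad underutilization rate ≈ 10.07%; headline unemployment rate ≈ 4.68%.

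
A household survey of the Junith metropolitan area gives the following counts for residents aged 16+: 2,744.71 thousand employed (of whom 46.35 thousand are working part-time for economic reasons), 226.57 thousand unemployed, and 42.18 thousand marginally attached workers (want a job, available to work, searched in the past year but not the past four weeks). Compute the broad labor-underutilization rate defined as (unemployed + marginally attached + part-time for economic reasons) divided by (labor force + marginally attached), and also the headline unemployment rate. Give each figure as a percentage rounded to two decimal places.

Labor force = 2,744.71 + 226.57 = 2,971.28 thousand.
Numerator = 226.57 + 42.18 + 46.35 = 315.10 thousand.
Denominator = 2,971.28 + 42.18 = 3,013.46 thousand.
Broad rate = 315.10 / 3,013.46 = 10.46%.
Headline unemployment rate = 226.57 / 2,971.28 = 7.63%.

Broad underutilization rate ≈ 10.46%; headline unemployment rate ≈ 7.63%.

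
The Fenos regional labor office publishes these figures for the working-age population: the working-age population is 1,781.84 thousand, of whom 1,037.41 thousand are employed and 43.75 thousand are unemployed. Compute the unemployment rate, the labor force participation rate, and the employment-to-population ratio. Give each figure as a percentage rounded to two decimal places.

Unemployment rate ≈ 4.05%; labor force participation rate ≈ 60.68%; employment-population ratio ≈ 58.22%.

Labor force = employed + unemployed = 1,037.41 + 43.75 = 1,081.16 thousand.
Unemployment rate = 43.75 / 1,081.16 = 4.05%.
Labor force participation rate = 1,081.16 / 1,781.84 = 60.68%.
Employment-population ratio = 1,037.41 / 1,781.84 = 58.22%.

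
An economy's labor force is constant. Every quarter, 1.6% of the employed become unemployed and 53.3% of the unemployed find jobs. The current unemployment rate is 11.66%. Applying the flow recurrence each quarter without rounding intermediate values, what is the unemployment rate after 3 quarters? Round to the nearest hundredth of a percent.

Unemployment rate after three quarters ≈ 3.72%.

With a fixed labor force, u_{t+1} = u_t + s·(1−u_t) − f·u_t = u_t·(1−s−f) + s.
Here 1−s−f = 0.451 and s = 0.016.
u_1 = 0.116600 × 0.451 + 0.016 = 0.068587.
u_2 = 0.068587 × 0.451 + 0.016 = 0.046933.
u_3 = 0.046933 × 0.451 + 0.016 = 0.037167.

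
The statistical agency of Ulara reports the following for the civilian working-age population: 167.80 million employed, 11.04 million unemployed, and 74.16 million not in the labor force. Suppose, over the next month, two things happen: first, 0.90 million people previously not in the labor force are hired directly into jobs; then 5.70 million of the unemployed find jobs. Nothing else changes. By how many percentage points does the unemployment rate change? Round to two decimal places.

The unemployment rate changes by −3.20 percentage points.

Initially, labor force = 167.80 + 11.04 = 178.84 million, so u = 11.04/178.84 = 6.17%.
After the first change, employed and labor force both rise by 0.90; unemployed unchanged → E = 168.70, U = 11.04, labor force = 179.74 million.
After the second change, unemployed falls and employed rises by 5.70; labor force unchanged → E = 174.40, U = 5.34, labor force = 179.74 million.
New unemployment rate = 5.34 / 179.74 = 2.97%.
Change = 2.97% − 6.17% = −3.20 percentage points.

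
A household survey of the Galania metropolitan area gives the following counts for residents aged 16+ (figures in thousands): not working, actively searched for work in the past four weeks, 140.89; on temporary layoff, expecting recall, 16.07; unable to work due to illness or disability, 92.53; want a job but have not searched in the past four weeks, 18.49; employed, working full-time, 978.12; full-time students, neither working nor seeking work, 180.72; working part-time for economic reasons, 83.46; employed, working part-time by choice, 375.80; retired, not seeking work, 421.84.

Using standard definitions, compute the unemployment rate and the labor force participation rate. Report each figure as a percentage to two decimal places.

Employed = 978.12 + 83.46 + 375.80 = 1,437.38 thousand (anyone who worked, including part-time for economic reasons, counts as employed).
Unemployed = 140.89 + 16.07 = 156.96 thousand (jobless and actively searching, or on temporary layoff).
Labor force = 1,437.38 + 156.96 = 1,594.34 thousand.
Not in labor force = 92.53 + 18.49 + 180.72 + 421.84 = 713.58 thousand (those not working and not actively searching are outside the labor force — including those who want a job but have given up searching).
Civilian working-age population = 1,594.34 + 713.58 = 2,307.92 thousand.
Unemployment rate = 156.96 / 1,594.34 = 9.84%.
Labor force participation rate = 1,594.34 / 2,307.92 = 69.08%.

Unemployment rate ≈ 9.84%; labor force participation rate ≈ 69.08%.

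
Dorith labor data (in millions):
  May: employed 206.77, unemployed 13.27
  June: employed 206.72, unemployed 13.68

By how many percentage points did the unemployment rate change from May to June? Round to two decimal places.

May: labor force = 206.77 + 13.27 = 220.04; u = 13.27/220.04 = 6.03%.
June: labor force = 206.72 + 13.68 = 220.40; u = 13.68/220.40 = 6.21%.
Change = 6.21% − 6.03% = +0.18 pp.

The unemployment rate changed by +0.18 percentage points.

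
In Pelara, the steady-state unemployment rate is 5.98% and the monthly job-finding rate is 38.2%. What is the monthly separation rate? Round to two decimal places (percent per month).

From u* = s/(s+f): s = u·f/(1−u).
s = 0.0598 × 38.2 / (1 − 0.0598) = 2.2844 / 0.9402 ≈ 2.43% per month.

Separation rate ≈ 2.43% per month.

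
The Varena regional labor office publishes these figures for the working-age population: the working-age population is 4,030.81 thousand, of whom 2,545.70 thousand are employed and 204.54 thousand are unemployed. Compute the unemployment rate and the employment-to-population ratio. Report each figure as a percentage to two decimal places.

Labor force = employed + unemployed = 2,545.70 + 204.54 = 2,750.24 thousand.
Unemployment rate = 204.54 / 2,750.24 = 7.44%.
Employment-population ratio = 2,545.70 / 4,030.81 = 63.16%.

Unemployment rate ≈ 7.44%; employment-population ratio ≈ 63.16%.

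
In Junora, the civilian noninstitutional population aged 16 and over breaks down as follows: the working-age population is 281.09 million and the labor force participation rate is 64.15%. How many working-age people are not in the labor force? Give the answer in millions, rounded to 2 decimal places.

About 100.77 million are not in the labor force.

Share not in the labor force = 1 − 0.6415 = 0.3585.
Not in labor force = 0.3585 × 281.09 ≈ 100.77 million.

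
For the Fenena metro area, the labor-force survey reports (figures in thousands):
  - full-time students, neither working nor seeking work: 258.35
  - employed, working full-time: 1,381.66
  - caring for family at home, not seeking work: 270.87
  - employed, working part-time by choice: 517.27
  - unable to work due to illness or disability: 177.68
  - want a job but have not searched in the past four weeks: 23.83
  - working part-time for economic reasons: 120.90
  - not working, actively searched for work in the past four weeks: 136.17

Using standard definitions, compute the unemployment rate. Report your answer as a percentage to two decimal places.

Unemployment rate ≈ 6.32%.

Employed = 1,381.66 + 517.27 + 120.90 = 2,019.83 thousand (anyone who worked, including part-time for economic reasons, counts as employed).
Unemployed = 136.17 thousand.
Labor force = 2,019.83 + 136.17 = 2,156.00 thousand.
Unemployment rate = 136.17 / 2,156.00 = 6.32%.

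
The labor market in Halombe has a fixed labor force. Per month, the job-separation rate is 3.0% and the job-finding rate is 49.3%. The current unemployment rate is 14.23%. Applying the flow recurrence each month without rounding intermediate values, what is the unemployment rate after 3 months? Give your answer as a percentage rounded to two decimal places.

With a fixed labor force, u_{t+1} = u_t + s·(1−u_t) − f·u_t = u_t·(1−s−f) + s.
Here 1−s−f = 0.477 and s = 0.030.
u_1 = 0.142300 × 0.477 + 0.030 = 0.097877.
u_2 = 0.097877 × 0.477 + 0.030 = 0.076687.
u_3 = 0.076687 × 0.477 + 0.030 = 0.066580.

Unemployment rate after three months ≈ 6.66%.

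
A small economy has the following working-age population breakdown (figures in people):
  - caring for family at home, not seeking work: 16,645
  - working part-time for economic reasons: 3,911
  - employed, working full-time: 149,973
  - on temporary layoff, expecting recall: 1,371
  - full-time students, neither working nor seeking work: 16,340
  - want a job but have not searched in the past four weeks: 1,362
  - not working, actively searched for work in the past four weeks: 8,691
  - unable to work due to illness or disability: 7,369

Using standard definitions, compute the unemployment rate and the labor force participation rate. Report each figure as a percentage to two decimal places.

Employed = 3,911 + 149,973 = 153,884 (anyone who worked, including part-time for economic reasons, counts as employed).
Unemployed = 1,371 + 8,691 = 10,062 (jobless and actively searching, or on temporary layoff).
Labor force = 153,884 + 10,062 = 163,946.
Not in labor force = 16,645 + 16,340 + 1,362 + 7,369 = 41,716 (those not working and not actively searching are outside the labor force — including those who want a job but have given up searching).
Civilian working-age population = 163,946 + 41,716 = 205,662.
Unemployment rate = 10,062 / 163,946 = 6.14%.
Labor force participation rate = 163,946 / 205,662 = 79.72%.

Unemployment rate ≈ 6.14%; labor force participation rate ≈ 79.72%.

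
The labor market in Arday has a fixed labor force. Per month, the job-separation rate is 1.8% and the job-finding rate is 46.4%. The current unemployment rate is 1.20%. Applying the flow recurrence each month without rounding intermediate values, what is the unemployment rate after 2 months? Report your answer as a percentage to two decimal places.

With a fixed labor force, u_{t+1} = u_t + s·(1−u_t) − f·u_t = u_t·(1−s−f) + s.
Here 1−s−f = 0.518 and s = 0.018.
u_1 = 0.012000 × 0.518 + 0.018 = 0.024216.
u_2 = 0.024216 × 0.518 + 0.018 = 0.030544.

Unemployment rate after two months ≈ 3.05%.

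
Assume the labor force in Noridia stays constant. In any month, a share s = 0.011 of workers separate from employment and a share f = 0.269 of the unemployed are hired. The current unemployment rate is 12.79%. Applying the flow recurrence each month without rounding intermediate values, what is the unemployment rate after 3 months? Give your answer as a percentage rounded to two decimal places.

With a fixed labor force, u_{t+1} = u_t + s·(1−u_t) − f·u_t = u_t·(1−s−f) + s.
Here 1−s−f = 0.720 and s = 0.011.
u_1 = 0.127900 × 0.720 + 0.011 = 0.103088.
u_2 = 0.103088 × 0.720 + 0.011 = 0.085223.
u_3 = 0.085223 × 0.720 + 0.011 = 0.072361.

Unemployment rate after three months ≈ 7.24%.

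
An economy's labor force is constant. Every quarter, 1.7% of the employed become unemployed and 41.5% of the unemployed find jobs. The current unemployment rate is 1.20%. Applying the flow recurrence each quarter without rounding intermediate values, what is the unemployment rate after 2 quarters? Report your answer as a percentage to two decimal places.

Unemployment rate after two quarters ≈ 3.05%.

With a fixed labor force, u_{t+1} = u_t + s·(1−u_t) − f·u_t = u_t·(1−s−f) + s.
Here 1−s−f = 0.568 and s = 0.017.
u_1 = 0.012000 × 0.568 + 0.017 = 0.023816.
u_2 = 0.023816 × 0.568 + 0.017 = 0.030527.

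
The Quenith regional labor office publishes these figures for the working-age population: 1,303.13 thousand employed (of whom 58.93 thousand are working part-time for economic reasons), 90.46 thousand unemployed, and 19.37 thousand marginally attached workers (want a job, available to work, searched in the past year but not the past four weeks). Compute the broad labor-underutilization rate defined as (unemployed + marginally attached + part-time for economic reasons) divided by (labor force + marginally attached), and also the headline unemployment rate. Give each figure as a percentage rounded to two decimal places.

Broad underutilization rate ≈ 11.94%; headline unemployment rate ≈ 6.49%.

Labor force = 1,303.13 + 90.46 = 1,393.59 thousand.
Numerator = 90.46 + 19.37 + 58.93 = 168.76 thousand.
Denominator = 1,393.59 + 19.37 = 1,412.96 thousand.
Broad rate = 168.76 / 1,412.96 = 11.94%.
Headline unemployment rate = 90.46 / 1,393.59 = 6.49%.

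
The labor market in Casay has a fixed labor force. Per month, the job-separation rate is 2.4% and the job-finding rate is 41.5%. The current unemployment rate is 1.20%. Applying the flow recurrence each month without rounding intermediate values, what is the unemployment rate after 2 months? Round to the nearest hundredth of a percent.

With a fixed labor force, u_{t+1} = u_t + s·(1−u_t) − f·u_t = u_t·(1−s−f) + s.
Here 1−s−f = 0.561 and s = 0.024.
u_1 = 0.012000 × 0.561 + 0.024 = 0.030732.
u_2 = 0.030732 × 0.561 + 0.024 = 0.041241.

Unemployment rate after two months ≈ 4.12%.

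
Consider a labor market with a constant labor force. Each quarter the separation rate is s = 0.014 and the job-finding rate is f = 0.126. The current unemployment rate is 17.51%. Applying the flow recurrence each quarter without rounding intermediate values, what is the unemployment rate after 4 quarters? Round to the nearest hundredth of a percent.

Unemployment rate after four quarters ≈ 14.11%.

With a fixed labor force, u_{t+1} = u_t + s·(1−u_t) − f·u_t = u_t·(1−s−f) + s.
Here 1−s−f = 0.860 and s = 0.014.
u_1 = 0.175100 × 0.860 + 0.014 = 0.164586.
u_2 = 0.164586 × 0.860 + 0.014 = 0.155544.
u_3 = 0.155544 × 0.860 + 0.014 = 0.147768.
u_4 = 0.147768 × 0.860 + 0.014 = 0.141080.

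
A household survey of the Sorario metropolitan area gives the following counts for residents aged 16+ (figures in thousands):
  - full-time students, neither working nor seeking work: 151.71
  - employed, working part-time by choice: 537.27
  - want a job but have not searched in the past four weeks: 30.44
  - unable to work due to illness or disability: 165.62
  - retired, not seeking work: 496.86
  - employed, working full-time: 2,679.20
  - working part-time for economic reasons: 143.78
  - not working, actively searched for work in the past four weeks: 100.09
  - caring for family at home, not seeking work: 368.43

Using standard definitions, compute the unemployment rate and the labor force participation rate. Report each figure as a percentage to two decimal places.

Employed = 537.27 + 2,679.20 + 143.78 = 3,360.25 thousand (anyone who worked, including part-time for economic reasons, counts as employed).
Unemployed = 100.09 thousand.
Labor force = 3,360.25 + 100.09 = 3,460.34 thousand.
Not in labor force = 151.71 + 30.44 + 165.62 + 496.86 + 368.43 = 1,213.06 thousand (those not working and not actively searching are outside the labor force — including those who want a job but have given up searching).
Civilian working-age population = 3,460.34 + 1,213.06 = 4,673.40 thousand.
Unemployment rate = 100.09 / 3,460.34 = 2.89%.
Labor force participation rate = 3,460.34 / 4,673.40 = 74.04%.

Unemployment rate ≈ 2.89%; labor force participation rate ≈ 74.04%.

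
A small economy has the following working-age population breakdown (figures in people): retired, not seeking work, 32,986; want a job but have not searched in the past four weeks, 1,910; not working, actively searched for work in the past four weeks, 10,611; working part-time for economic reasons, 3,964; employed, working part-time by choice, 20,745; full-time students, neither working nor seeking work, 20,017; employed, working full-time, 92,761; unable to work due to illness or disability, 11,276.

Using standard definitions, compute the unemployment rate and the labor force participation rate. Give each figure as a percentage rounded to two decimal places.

Unemployment rate ≈ 8.28%; labor force participation rate ≈ 65.93%.

Employed = 3,964 + 20,745 + 92,761 = 117,470 (anyone who worked, including part-time for economic reasons, counts as employed).
Unemployed = 10,611.
Labor force = 117,470 + 10,611 = 128,081.
Not in labor force = 32,986 + 1,910 + 20,017 + 11,276 = 66,189 (those not working and not actively searching are outside the labor force — including those who want a job but have given up searching).
Civilian working-age population = 128,081 + 66,189 = 194,270.
Unemployment rate = 10,611 / 128,081 = 8.28%.
Labor force participation rate = 128,081 / 194,270 = 65.93%.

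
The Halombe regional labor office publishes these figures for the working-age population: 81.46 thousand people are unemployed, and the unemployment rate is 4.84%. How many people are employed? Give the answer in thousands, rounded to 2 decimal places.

Labor force = U / u = 81.46 / 0.0484 ≈ 1,683.06 thousand.
Employed = labor force − unemployed = 1,683.06 − 81.46 = 1,601.60 thousand.

About 1,601.60 thousand are employed.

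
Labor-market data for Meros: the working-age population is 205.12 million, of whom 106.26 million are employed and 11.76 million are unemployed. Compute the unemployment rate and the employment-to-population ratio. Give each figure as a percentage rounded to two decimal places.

Labor force = employed + unemployed = 106.26 + 11.76 = 118.02 million.
Unemployment rate = 11.76 / 118.02 = 9.96%.
Employment-population ratio = 106.26 / 205.12 = 51.80%.

Unemployment rate ≈ 9.96%; employment-population ratio ≈ 51.80%.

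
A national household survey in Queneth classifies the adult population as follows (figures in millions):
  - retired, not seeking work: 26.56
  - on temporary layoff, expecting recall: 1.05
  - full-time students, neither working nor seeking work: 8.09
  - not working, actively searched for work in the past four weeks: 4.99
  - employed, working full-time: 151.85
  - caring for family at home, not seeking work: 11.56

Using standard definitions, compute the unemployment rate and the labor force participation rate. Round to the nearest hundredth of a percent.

Unemployment rate ≈ 3.83%; labor force participation rate ≈ 77.36%.

Employed = 151.85 million.
Unemployed = 1.05 + 4.99 = 6.04 million (jobless and actively searching, or on temporary layoff).
Labor force = 151.85 + 6.04 = 157.89 million.
Not in labor force = 26.56 + 8.09 + 11.56 = 46.21 million (those not working and not actively searching are outside the labor force).
Civilian working-age population = 157.89 + 46.21 = 204.10 million.
Unemployment rate = 6.04 / 157.89 = 3.83%.
Labor force participation rate = 157.89 / 204.10 = 77.36%.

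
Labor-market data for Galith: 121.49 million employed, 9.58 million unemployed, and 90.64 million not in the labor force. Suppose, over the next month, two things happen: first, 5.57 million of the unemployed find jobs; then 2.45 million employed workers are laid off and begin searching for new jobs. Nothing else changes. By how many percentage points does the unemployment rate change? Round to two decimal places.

The unemployment rate changes by −2.38 percentage points.

Initially, labor force = 121.49 + 9.58 = 131.07 million, so u = 9.58/131.07 = 7.31%.
After the first change, unemployed falls and employed rises by 5.57; labor force unchanged → E = 127.06, U = 4.01, labor force = 131.07 million.
After the second change, employed falls and unemployed rises by 2.45; labor force unchanged → E = 124.61, U = 6.46, labor force = 131.07 million.
New unemployment rate = 6.46 / 131.07 = 4.93%.
Change = 4.93% − 7.31% = −2.38 percentage points.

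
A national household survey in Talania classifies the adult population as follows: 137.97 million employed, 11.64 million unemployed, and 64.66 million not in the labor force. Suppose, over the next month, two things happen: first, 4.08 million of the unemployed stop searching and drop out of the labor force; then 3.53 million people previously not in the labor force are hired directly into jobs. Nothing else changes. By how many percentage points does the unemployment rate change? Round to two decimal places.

Initially, labor force = 137.97 + 11.64 = 149.61 million, so u = 11.64/149.61 = 7.78%.
After the first change, unemployed and labor force both fall by 4.08 → E = 137.97, U = 7.56, labor force = 145.53 million.
After the second change, employed and labor force both rise by 3.53; unemployed unchanged → E = 141.50, U = 7.56, labor force = 149.06 million.
New unemployment rate = 7.56 / 149.06 = 5.07%.
Change = 5.07% − 7.78% = −2.71 percentage points.

The unemployment rate changes by −2.71 percentage points.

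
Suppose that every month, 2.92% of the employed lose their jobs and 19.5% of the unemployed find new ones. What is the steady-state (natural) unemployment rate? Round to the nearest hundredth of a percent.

Steady-state unemployment rate ≈ 13.02%.

At steady state the flows balance: s·E = f·U, so U/(E+U) = s/(s+f).
u* = 2.92 / (2.92 + 19.5) = 2.92 / 22.42 = 13.02%.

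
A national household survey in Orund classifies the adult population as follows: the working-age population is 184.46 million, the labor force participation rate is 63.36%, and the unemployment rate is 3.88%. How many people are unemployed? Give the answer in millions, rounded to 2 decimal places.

About 4.53 million are unemployed.

Labor force = 0.6336 × 184.46 = 116.87 million.
Unemployed = 0.0388 × 116.87 ≈ 4.53 million.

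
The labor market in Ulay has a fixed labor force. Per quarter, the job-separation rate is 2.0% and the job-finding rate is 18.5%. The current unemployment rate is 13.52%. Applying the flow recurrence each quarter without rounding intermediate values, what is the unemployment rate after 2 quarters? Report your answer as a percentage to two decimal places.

With a fixed labor force, u_{t+1} = u_t + s·(1−u_t) − f·u_t = u_t·(1−s−f) + s.
Here 1−s−f = 0.795 and s = 0.020.
u_1 = 0.135200 × 0.795 + 0.020 = 0.127484.
u_2 = 0.127484 × 0.795 + 0.020 = 0.121350.

Unemployment rate after two quarters ≈ 12.13%.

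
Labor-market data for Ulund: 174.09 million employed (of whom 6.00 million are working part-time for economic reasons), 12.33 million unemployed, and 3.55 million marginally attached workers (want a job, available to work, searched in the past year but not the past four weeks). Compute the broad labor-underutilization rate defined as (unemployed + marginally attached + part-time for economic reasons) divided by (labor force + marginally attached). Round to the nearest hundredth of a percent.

Labor force = 174.09 + 12.33 = 186.42 million.
Numerator = 12.33 + 3.55 + 6.00 = 21.88 million.
Denominator = 186.42 + 3.55 = 189.97 million.
Broad rate = 21.88 / 189.97 = 11.52%.

Broad underutilization rate ≈ 11.52%.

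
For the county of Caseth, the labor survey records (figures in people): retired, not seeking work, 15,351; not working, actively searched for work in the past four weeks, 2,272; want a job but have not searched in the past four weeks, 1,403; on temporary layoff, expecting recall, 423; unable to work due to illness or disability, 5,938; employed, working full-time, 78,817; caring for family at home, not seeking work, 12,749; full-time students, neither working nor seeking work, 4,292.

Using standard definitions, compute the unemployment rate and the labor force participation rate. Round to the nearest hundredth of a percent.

Unemployment rate ≈ 3.31%; labor force participation rate ≈ 67.23%.

Employed = 78,817.
Unemployed = 2,272 + 423 = 2,695 (jobless and actively searching, or on temporary layoff).
Labor force = 78,817 + 2,695 = 81,512.
Not in labor force = 15,351 + 1,403 + 5,938 + 12,749 + 4,292 = 39,733 (those not working and not actively searching are outside the labor force — including those who want a job but have given up searching).
Civilian working-age population = 81,512 + 39,733 = 121,245.
Unemployment rate = 2,695 / 81,512 = 3.31%.
Labor force participation rate = 81,512 / 121,245 = 67.23%.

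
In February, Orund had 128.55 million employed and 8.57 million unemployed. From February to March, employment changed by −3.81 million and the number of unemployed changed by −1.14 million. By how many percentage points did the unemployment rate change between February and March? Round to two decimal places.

February: labor force = 128.55 + 8.57 = 137.12; u = 8.57/137.12 = 6.25%.
March: labor force = 124.74 + 7.43 = 132.17; u = 7.43/132.17 = 5.62%.
Change = 5.62% − 6.25% = −0.63 pp.

The unemployment rate changed by −0.63 percentage points.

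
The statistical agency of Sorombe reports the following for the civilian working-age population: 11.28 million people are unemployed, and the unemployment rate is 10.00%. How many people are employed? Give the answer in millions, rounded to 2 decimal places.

Labor force = U / u = 11.28 / 0.1000 ≈ 112.80 million.
Employed = labor force − unemployed = 112.80 − 11.28 = 101.52 million.

About 101.52 million are employed.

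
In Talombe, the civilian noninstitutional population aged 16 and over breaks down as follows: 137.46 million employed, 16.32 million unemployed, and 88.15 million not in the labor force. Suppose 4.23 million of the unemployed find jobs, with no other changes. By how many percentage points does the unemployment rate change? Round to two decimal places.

The unemployment rate changes by −2.75 percentage points.

Initially, labor force = 137.46 + 16.32 = 153.78 million, so u = 16.32/153.78 = 10.61%.
After the change, unemployed falls and employed rises by 4.23; labor force unchanged → E = 141.69, U = 12.09, labor force = 153.78 million.
New unemployment rate = 12.09 / 153.78 = 7.86%.
Change = 7.86% − 10.61% = −2.75 percentage points.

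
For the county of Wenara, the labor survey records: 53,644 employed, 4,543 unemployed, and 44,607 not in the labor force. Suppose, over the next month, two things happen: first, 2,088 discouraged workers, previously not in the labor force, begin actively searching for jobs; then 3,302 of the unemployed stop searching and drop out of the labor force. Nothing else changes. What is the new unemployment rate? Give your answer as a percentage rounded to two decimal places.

Initially, labor force = 53,644 + 4,543 = 58,187, so u = 4,543/58,187 = 7.81%.
After the first change, unemployed and labor force both rise by 2,088 → E = 53,644, U = 6,631, labor force = 60,275.
After the second change, unemployed and labor force both fall by 3,302 → E = 53,644, U = 3,329, labor force = 56,973.
New unemployment rate = 3,329 / 56,973 = 5.84%.

New unemployment rate ≈ 5.84%.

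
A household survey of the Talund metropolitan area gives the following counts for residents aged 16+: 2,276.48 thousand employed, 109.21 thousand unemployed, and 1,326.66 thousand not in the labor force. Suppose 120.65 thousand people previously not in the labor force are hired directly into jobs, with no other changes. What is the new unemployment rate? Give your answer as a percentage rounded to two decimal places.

Initially, labor force = 2,276.48 + 109.21 = 2,385.69 thousand, so u = 109.21/2,385.69 = 4.58%.
After the change, employed and labor force both rise by 120.65; unemployed unchanged → E = 2,397.13, U = 109.21, labor force = 2,506.34 thousand.
New unemployment rate = 109.21 / 2,506.34 = 4.36%.

New unemployment rate ≈ 4.36%.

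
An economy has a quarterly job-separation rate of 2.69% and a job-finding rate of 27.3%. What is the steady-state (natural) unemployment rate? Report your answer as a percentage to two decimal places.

At steady state the flows balance: s·E = f·U, so U/(E+U) = s/(s+f).
u* = 2.69 / (2.69 + 27.3) = 2.69 / 29.99 = 8.97%.

Steady-state unemployment rate ≈ 8.97%.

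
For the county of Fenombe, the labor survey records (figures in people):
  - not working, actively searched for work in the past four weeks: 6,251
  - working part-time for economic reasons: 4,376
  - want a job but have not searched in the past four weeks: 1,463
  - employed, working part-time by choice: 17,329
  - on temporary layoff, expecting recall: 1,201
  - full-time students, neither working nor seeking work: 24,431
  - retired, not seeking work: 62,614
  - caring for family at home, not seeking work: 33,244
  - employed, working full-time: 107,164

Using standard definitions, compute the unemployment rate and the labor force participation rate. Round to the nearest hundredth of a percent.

Unemployment rate ≈ 5.47%; labor force participation rate ≈ 52.82%.

Employed = 4,376 + 17,329 + 107,164 = 128,869 (anyone who worked, including part-time for economic reasons, counts as employed).
Unemployed = 6,251 + 1,201 = 7,452 (jobless and actively searching, or on temporary layoff).
Labor force = 128,869 + 7,452 = 136,321.
Not in labor force = 1,463 + 24,431 + 62,614 + 33,244 = 121,752 (those not working and not actively searching are outside the labor force — including those who want a job but have given up searching).
Civilian working-age population = 136,321 + 121,752 = 258,073.
Unemployment rate = 7,452 / 136,321 = 5.47%.
Labor force participation rate = 136,321 / 258,073 = 52.82%.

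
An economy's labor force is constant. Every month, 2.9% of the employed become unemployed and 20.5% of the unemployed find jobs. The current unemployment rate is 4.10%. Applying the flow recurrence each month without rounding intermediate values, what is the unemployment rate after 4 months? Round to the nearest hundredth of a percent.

With a fixed labor force, u_{t+1} = u_t + s·(1−u_t) − f·u_t = u_t·(1−s−f) + s.
Here 1−s−f = 0.766 and s = 0.029.
u_1 = 0.041000 × 0.766 + 0.029 = 0.060406.
u_2 = 0.060406 × 0.766 + 0.029 = 0.075271.
u_3 = 0.075271 × 0.766 + 0.029 = 0.086658.
u_4 = 0.086658 × 0.766 + 0.029 = 0.095380.

Unemployment rate after four months ≈ 9.54%.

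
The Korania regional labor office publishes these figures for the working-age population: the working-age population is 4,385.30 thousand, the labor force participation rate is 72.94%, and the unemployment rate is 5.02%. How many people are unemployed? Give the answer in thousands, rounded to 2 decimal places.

Labor force = 0.7294 × 4,385.30 = 3,198.64 thousand.
Unemployed = 0.0502 × 3,198.64 ≈ 160.57 thousand.

About 160.57 thousand are unemployed.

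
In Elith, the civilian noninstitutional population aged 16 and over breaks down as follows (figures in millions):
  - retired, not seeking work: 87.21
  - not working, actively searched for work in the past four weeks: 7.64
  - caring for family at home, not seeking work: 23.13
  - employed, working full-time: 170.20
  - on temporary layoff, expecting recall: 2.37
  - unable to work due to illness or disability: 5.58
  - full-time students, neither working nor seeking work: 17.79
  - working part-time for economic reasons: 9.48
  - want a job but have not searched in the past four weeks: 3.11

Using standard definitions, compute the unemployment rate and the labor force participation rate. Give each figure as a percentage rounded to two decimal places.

Unemployment rate ≈ 5.28%; labor force participation rate ≈ 58.10%.

Employed = 170.20 + 9.48 = 179.68 million (anyone who worked, including part-time for economic reasons, counts as employed).
Unemployed = 7.64 + 2.37 = 10.01 million (jobless and actively searching, or on temporary layoff).
Labor force = 179.68 + 10.01 = 189.69 million.
Not in labor force = 87.21 + 23.13 + 5.58 + 17.79 + 3.11 = 136.82 million (those not working and not actively searching are outside the labor force — including those who want a job but have given up searching).
Civilian working-age population = 189.69 + 136.82 = 326.51 million.
Unemployment rate = 10.01 / 189.69 = 5.28%.
Labor force participation rate = 189.69 / 326.51 = 58.10%.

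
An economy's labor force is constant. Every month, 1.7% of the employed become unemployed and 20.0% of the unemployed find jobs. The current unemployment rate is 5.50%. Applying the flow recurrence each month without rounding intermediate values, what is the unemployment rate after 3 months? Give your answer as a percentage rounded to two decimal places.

With a fixed labor force, u_{t+1} = u_t + s·(1−u_t) − f·u_t = u_t·(1−s−f) + s.
Here 1−s−f = 0.783 and s = 0.017.
u_1 = 0.055000 × 0.783 + 0.017 = 0.060065.
u_2 = 0.060065 × 0.783 + 0.017 = 0.064031.
u_3 = 0.064031 × 0.783 + 0.017 = 0.067136.

Unemployment rate after three months ≈ 6.71%.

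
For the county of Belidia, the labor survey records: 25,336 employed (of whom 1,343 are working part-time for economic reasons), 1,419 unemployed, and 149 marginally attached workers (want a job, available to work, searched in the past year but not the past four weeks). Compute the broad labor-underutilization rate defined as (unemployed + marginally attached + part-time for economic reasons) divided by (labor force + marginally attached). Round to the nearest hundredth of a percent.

Labor force = 25,336 + 1,419 = 26,755.
Numerator = 1,419 + 149 + 1,343 = 2,911.
Denominator = 26,755 + 149 = 26,904.
Broad rate = 2,911 / 26,904 = 10.82%.

Broad underutilization rate ≈ 10.82%.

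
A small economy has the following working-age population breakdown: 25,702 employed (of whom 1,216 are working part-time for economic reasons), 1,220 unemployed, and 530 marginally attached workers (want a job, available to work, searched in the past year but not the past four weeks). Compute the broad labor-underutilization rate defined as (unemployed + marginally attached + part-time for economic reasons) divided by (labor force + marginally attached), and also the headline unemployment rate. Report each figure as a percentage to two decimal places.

Labor force = 25,702 + 1,220 = 26,922.
Numerator = 1,220 + 530 + 1,216 = 2,966.
Denominator = 26,922 + 530 = 27,452.
Broad rate = 2,966 / 27,452 = 10.80%.
Headline unemployment rate = 1,220 / 26,922 = 4.53%.

Broad underutilization rate ≈ 10.80%; headline unemployment rate ≈ 4.53%.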